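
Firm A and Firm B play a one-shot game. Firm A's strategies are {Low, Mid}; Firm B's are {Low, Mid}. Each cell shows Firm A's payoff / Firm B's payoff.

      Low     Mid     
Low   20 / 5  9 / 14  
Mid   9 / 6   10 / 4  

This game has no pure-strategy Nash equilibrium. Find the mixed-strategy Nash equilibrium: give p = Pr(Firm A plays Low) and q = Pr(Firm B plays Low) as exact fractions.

p = 2/11, q = 1/12

Each player's mixing probability is pinned down by making the *other* player indifferent.
Firm B indifferent between Low and Mid: p·5 + (1−p)·6 = p·14 + (1−p)·4 ⟹ 6 + (-1)p = 4 + 10p ⟹ p = 2/11.
Firm A indifferent between Low and Mid: q·20 + (1−q)·9 = q·9 + (1−q)·10 ⟹ 9 + 11q = 10 + (-1)q ⟹ q = 1/12.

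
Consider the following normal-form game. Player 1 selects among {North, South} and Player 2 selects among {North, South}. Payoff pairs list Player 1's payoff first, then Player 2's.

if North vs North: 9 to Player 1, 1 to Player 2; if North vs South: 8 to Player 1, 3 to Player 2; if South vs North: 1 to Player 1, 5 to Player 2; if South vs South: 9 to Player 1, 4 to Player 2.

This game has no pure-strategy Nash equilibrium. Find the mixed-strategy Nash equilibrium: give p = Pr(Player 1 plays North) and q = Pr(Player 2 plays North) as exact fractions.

In a mixed NE each player is indifferent between their pure strategies, so the opponent's mix sets the indifference.
Player 2 indifferent between North and South: p·1 + (1−p)·5 = p·3 + (1−p)·4 ⟹ 5 + (-4)p = 4 + (-1)p ⟹ p = 1/3.
Player 1 indifferent between North and South: q·9 + (1−q)·8 = q·1 + (1−q)·9 ⟹ 8 + 1q = 9 + (-8)q ⟹ q = 1/9.

p = 1/3, q = 1/9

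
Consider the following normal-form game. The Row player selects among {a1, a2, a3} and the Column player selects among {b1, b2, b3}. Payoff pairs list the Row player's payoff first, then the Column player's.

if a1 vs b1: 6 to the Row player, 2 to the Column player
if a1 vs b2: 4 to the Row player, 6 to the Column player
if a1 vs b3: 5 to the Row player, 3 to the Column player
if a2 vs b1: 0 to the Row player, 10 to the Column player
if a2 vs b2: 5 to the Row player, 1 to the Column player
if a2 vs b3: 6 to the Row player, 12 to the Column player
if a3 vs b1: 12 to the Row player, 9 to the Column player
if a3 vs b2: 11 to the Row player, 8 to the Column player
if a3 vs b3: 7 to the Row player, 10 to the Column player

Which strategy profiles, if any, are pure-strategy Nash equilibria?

(a3, b3)

Check mutual best responses: a cell is a NE iff neither player can gain by unilaterally deviating.
The Row player's best responses — vs b1: a3 (payoff 12); vs b2: a3 (payoff 11); vs b3: a3 (payoff 7).
The Column player's best responses — vs a1: b2 (payoff 6); vs a2: b3 (payoff 12); vs a3: b3 (payoff 10).
The only mutual best response is (a3, b3); neither player gains by switching there.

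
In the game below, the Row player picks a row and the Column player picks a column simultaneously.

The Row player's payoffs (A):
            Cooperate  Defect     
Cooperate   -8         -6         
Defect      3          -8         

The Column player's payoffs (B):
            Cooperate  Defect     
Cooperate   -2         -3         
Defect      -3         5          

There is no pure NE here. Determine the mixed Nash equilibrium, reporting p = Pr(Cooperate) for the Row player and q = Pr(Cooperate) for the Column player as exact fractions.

Each player's mixing probability is pinned down by making the *other* player indifferent.
The Column player indifferent between Cooperate and Defect: p·(-2) + (1−p)·(-3) = p·(-3) + (1−p)·5 ⟹ (-3) + 1p = 5 + (-8)p ⟹ p = 8/9.
The Row player indifferent between Cooperate and Defect: q·(-8) + (1−q)·(-6) = q·3 + (1−q)·(-8) ⟹ (-6) + (-2)q = (-8) + 11q ⟹ q = 2/13.

p = 8/9, q = 2/13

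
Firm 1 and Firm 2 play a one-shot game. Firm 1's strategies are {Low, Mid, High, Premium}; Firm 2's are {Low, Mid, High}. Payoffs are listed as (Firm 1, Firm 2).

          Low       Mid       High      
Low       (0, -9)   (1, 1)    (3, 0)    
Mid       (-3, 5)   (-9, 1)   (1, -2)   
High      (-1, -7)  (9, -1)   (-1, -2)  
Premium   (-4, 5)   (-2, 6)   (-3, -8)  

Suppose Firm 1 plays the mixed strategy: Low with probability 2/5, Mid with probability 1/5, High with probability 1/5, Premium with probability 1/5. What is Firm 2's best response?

Mid

Firm 2's best reply maximizes expected payoff against the mix.
Low: (2/5)·(-9) + (1/5)·5 + (1/5)·(-7) + (1/5)·5 = -3
Mid: (2/5)·1 + (1/5)·1 + (1/5)·(-1) + (1/5)·6 = 8/5
High: (2/5)·0 + (1/5)·(-2) + (1/5)·(-2) + (1/5)·(-8) = -12/5
Highest expected payoff is 8/5, from Mid.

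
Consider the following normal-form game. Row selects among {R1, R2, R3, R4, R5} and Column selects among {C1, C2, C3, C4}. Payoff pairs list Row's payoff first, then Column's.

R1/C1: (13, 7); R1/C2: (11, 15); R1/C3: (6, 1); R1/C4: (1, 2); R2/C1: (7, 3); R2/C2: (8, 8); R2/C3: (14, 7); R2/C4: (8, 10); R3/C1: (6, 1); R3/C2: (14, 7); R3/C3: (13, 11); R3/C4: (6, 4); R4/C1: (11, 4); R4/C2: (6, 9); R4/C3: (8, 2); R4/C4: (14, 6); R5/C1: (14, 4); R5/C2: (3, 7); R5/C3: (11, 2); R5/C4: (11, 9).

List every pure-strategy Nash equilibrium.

Check mutual best responses: a cell is a NE iff neither player can gain by unilaterally deviating.
Row's best responses — vs C1: R5 (payoff 14); vs C2: R3 (payoff 14); vs C3: R2 (payoff 14); vs C4: R4 (payoff 14).
Column's best responses — vs R1: C2 (payoff 15); vs R2: C4 (payoff 10); vs R3: C3 (payoff 11); vs R4: C2 (payoff 9); vs R5: C4 (payoff 9).
No cell has both players best-responding. For instance, Row's best reply to C3 is R2, but against R2 Column prefers C4 over C3.

None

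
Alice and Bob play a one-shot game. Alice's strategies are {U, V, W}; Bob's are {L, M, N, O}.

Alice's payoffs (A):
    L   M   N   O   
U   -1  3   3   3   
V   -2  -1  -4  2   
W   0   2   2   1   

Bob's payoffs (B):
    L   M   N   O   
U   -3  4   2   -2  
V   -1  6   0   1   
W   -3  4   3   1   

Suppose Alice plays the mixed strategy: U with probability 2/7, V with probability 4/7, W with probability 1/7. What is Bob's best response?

M

Bob's best reply maximizes expected payoff against the mix.
L: (2/7)·(-3) + (4/7)·(-1) + (1/7)·(-3) = -13/7
M: (2/7)·4 + (4/7)·6 + (1/7)·4 = 36/7
N: (2/7)·2 + (4/7)·0 + (1/7)·3 = 1
O: (2/7)·(-2) + (4/7)·1 + (1/7)·1 = 1/7
Highest expected payoff is 36/7, from M.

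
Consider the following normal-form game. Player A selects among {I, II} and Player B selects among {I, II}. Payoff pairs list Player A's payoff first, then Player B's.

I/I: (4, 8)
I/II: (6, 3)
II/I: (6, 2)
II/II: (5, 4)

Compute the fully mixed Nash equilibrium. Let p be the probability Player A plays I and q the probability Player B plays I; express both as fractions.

p = 2/7, q = 1/3

In a mixed NE each player is indifferent between their pure strategies, so the opponent's mix sets the indifference.
Player B indifferent between I and II: p·8 + (1−p)·2 = p·3 + (1−p)·4 ⟹ 2 + 6p = 4 + (-1)p ⟹ p = 2/7.
Player A indifferent between I and II: q·4 + (1−q)·6 = q·6 + (1−q)·5 ⟹ 6 + (-2)q = 5 + 1q ⟹ q = 1/3.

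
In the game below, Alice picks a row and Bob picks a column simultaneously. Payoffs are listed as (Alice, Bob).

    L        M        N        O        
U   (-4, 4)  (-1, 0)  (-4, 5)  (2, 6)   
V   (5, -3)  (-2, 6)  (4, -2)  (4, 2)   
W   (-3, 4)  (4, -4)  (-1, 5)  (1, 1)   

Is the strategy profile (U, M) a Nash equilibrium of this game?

Holding Bob at M: Alice gets -1 from U but could get 4 by switching to W. Alice has a profitable deviation.

No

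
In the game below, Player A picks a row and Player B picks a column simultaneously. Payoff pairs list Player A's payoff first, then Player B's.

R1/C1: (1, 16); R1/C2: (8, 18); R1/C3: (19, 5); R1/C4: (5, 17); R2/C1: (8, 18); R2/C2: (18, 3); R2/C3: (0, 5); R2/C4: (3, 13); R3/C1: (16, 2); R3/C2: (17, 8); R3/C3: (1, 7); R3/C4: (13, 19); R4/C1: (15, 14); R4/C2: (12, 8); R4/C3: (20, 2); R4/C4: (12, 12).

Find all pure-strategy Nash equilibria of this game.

Check mutual best responses: a cell is a NE iff neither player can gain by unilaterally deviating.
Player A's best responses — vs C1: R3 (payoff 16); vs C2: R2 (payoff 18); vs C3: R4 (payoff 20); vs C4: R3 (payoff 13).
Player B's best responses — vs R1: C2 (payoff 18); vs R2: C1 (payoff 18); vs R3: C4 (payoff 19); vs R4: C1 (payoff 14).
The only mutual best response is (R3, C4); neither player gains by switching there.

(R3, C4)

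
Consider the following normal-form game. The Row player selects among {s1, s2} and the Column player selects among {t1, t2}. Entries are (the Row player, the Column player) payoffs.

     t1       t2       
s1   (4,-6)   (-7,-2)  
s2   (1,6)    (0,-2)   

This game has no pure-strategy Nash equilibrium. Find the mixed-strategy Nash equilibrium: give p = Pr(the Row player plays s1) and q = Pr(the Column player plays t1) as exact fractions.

p = 2/3, q = 7/10

Each player's mixing probability is pinned down by making the *other* player indifferent.
The Column player indifferent between t1 and t2: p·(-6) + (1−p)·6 = p·(-2) + (1−p)·(-2) ⟹ 6 + (-12)p = (-2) + 0p ⟹ p = 2/3.
The Row player indifferent between s1 and s2: q·4 + (1−q)·(-7) = q·1 + (1−q)·0 ⟹ (-7) + 11q = 0 + 1q ⟹ q = 7/10.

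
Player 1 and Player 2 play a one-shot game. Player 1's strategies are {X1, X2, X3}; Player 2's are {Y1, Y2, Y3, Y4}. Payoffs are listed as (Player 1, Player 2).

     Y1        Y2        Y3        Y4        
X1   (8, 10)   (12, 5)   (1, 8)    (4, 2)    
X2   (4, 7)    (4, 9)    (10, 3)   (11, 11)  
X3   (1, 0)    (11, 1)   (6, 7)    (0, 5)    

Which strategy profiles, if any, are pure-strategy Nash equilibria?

(X1, Y1) and (X2, Y4)

A profile is a Nash equilibrium when each player is best-responding to the other.
Player 1's best responses — vs Y1: X1 (payoff 8); vs Y2: X1 (payoff 12); vs Y3: X2 (payoff 10); vs Y4: X2 (payoff 11).
Player 2's best responses — vs X1: Y1 (payoff 10); vs X2: Y4 (payoff 11); vs X3: Y3 (payoff 7).
Mutual best responses occur at (X1, Y1) and (X2, Y4); at each, neither player gains by switching.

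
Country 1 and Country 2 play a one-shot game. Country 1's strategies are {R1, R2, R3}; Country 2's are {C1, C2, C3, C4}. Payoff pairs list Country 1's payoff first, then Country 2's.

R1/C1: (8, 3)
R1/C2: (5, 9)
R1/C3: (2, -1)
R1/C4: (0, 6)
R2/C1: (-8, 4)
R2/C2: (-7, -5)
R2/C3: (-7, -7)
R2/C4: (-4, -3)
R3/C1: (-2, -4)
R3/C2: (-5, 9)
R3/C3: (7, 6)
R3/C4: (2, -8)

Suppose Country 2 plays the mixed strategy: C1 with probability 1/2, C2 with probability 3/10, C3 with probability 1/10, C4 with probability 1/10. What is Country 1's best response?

Compute Country 1's expected payoff from each pure strategy against the given mix.
R1: (1/2)·8 + (3/10)·5 + (1/10)·2 + (1/10)·0 = 57/10
R2: (1/2)·(-8) + (3/10)·(-7) + (1/10)·(-7) + (1/10)·(-4) = -36/5
R3: (1/2)·(-2) + (3/10)·(-5) + (1/10)·7 + (1/10)·2 = -8/5
Highest expected payoff is 57/10, from R1.

R1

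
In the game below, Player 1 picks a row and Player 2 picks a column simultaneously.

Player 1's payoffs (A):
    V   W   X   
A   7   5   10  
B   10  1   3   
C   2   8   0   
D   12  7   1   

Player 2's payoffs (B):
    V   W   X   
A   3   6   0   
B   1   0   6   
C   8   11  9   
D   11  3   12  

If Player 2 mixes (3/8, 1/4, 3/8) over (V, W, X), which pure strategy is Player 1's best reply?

Compute Player 1's expected payoff from each pure strategy against the given mix.
A: (3/8)·7 + (1/4)·5 + (3/8)·10 = 61/8
B: (3/8)·10 + (1/4)·1 + (3/8)·3 = 41/8
C: (3/8)·2 + (1/4)·8 + (3/8)·0 = 11/4
D: (3/8)·12 + (1/4)·7 + (3/8)·1 = 53/8
Highest expected payoff is 61/8, from A.

A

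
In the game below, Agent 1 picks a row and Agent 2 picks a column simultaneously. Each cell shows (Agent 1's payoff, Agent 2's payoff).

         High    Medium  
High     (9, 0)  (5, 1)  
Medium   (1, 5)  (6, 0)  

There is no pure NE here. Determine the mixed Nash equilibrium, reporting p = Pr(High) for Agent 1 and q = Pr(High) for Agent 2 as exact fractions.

p = 5/6, q = 1/9

In a mixed NE each player is indifferent between their pure strategies, so the opponent's mix sets the indifference.
Agent 2 indifferent between High and Medium: p·0 + (1−p)·5 = p·1 + (1−p)·0 ⟹ 5 + (-5)p = 0 + 1p ⟹ p = 5/6.
Agent 1 indifferent between High and Medium: q·9 + (1−q)·5 = q·1 + (1−q)·6 ⟹ 5 + 4q = 6 + (-5)q ⟹ q = 1/9.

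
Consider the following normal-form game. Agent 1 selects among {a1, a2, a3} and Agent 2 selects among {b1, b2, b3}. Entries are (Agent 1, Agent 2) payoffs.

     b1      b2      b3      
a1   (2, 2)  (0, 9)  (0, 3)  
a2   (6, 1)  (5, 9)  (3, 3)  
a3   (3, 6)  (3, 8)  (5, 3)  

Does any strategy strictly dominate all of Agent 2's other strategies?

b2

Check whether one of Agent 2's strategies beats all alternatives regardless of what the opponent does.
b2 strictly dominates: vs a1: 9 > each of {2, 3}; vs a2: 9 > each of {1, 3}; vs a3: 8 > each of {6, 3}.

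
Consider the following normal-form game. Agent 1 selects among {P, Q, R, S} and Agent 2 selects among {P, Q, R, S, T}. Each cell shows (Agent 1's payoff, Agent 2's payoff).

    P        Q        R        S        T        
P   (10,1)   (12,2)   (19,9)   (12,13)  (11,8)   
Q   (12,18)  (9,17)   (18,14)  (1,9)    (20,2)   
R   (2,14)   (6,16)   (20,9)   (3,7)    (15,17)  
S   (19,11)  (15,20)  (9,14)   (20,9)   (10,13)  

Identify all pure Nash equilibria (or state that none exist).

(S, Q)

A profile is a Nash equilibrium when each player is best-responding to the other.
Agent 1's best responses — vs P: S (payoff 19); vs Q: S (payoff 15); vs R: R (payoff 20); vs S: S (payoff 20); vs T: Q (payoff 20).
Agent 2's best responses — vs P: S (payoff 13); vs Q: P (payoff 18); vs R: T (payoff 17); vs S: Q (payoff 20).
The only mutual best response is (S, Q); neither player gains by switching there.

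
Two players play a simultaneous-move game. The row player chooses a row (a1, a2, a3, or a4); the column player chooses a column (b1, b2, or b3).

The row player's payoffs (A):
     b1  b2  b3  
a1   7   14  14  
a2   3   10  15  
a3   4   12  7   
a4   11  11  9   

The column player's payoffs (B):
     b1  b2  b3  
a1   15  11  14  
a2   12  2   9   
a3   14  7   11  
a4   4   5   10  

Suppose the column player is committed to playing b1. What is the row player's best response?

a4

With the column player fixed at b1, the row player's payoffs are: a1 → 7, a2 → 3, a3 → 4, a4 → 11.
The maximum is 11, achieved by a4.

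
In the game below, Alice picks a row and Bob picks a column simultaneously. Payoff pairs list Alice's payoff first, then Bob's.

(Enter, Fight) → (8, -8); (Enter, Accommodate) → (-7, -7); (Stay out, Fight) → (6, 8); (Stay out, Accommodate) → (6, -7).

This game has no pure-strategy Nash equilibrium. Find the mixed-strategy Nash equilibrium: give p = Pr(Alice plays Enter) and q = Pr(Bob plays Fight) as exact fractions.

Each player's mixing probability is pinned down by making the *other* player indifferent.
Bob indifferent between Fight and Accommodate: p·(-8) + (1−p)·8 = p·(-7) + (1−p)·(-7) ⟹ 8 + (-16)p = (-7) + 0p ⟹ p = 15/16.
Alice indifferent between Enter and Stay out: q·8 + (1−q)·(-7) = q·6 + (1−q)·6 ⟹ (-7) + 15q = 6 + 0q ⟹ q = 13/15.

p = 15/16, q = 13/15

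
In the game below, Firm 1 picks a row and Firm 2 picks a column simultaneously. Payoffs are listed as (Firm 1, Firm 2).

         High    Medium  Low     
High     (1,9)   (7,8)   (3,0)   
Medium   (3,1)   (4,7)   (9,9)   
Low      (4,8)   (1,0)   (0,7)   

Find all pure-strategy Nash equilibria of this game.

A profile is a Nash equilibrium when each player is best-responding to the other.
Firm 1's best responses — vs High: Low (payoff 4); vs Medium: High (payoff 7); vs Low: Medium (payoff 9).
Firm 2's best responses — vs High: High (payoff 9); vs Medium: Low (payoff 9); vs Low: High (payoff 8).
Mutual best responses occur at (Medium, Low) and (Low, High); at each, neither player gains by switching.

(Medium, Low) and (Low, High)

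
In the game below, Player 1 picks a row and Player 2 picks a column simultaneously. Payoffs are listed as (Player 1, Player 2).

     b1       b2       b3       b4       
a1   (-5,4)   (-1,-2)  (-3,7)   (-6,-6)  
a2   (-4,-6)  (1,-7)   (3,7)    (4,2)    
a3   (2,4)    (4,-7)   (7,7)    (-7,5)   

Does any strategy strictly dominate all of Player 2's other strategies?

A strategy is strictly dominant if it gives Player 2 a strictly higher payoff than every other strategy, against every choice by the opponent.
b3 strictly dominates: vs a1: 7 > each of {4, -2, -6}; vs a2: 7 > each of {-6, -7, 2}; vs a3: 7 > each of {4, -7, 5}.

b3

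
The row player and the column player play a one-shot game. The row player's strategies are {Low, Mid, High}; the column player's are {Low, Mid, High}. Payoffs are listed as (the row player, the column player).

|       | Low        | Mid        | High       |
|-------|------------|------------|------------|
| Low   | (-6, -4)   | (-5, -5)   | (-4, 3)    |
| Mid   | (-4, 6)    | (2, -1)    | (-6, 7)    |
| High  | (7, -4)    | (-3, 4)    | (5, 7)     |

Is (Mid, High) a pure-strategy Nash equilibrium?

No

Holding the column player at High: the row player gets -6 from Mid but could get 5 by switching to High. The row player has a profitable deviation.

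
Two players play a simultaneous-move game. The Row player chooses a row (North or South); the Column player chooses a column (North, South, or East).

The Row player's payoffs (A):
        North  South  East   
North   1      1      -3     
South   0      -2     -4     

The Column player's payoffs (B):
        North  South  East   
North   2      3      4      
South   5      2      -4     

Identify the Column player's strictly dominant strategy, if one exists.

None

Check whether one of the Column player's strategies beats all alternatives regardless of what the opponent does.
North is not dominant: against North, South gives 3 > 2.
South is not dominant: against North, East gives 4 > 3.
East is not dominant: against South, North gives 5 > -4.
No single strategy is best against every opponent action.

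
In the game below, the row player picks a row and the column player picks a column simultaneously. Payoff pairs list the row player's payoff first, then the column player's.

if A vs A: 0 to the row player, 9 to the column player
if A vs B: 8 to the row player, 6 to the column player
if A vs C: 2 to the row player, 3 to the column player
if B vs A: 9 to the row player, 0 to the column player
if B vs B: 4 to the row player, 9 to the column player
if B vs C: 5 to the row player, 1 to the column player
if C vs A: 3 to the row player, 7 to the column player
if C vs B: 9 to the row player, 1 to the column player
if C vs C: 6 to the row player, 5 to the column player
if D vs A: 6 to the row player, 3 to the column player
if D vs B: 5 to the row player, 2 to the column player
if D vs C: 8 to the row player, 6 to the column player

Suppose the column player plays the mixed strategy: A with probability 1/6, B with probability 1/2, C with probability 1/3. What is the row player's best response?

The row player's best reply maximizes expected payoff against the mix.
A: (1/6)·0 + (1/2)·8 + (1/3)·2 = 14/3
B: (1/6)·9 + (1/2)·4 + (1/3)·5 = 31/6
C: (1/6)·3 + (1/2)·9 + (1/3)·6 = 7
D: (1/6)·6 + (1/2)·5 + (1/3)·8 = 37/6
Highest expected payoff is 7, from C.

C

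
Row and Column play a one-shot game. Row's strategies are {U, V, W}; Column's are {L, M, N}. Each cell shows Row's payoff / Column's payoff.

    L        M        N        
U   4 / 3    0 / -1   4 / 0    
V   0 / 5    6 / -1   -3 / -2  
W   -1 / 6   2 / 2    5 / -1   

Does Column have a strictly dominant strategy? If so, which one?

Check whether one of Column's strategies beats all alternatives regardless of what the opponent does.
L strictly dominates: vs U: 3 > each of {-1, 0}; vs V: 5 > each of {-1, -2}; vs W: 6 > each of {2, -1}.

L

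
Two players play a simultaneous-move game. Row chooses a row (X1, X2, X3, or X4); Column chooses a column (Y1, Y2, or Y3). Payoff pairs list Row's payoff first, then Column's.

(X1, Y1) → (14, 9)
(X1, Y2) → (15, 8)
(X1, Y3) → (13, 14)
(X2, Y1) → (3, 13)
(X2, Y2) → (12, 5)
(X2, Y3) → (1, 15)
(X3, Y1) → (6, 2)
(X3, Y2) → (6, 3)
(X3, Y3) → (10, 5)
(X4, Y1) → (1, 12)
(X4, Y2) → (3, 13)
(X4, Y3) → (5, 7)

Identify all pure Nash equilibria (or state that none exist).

A profile is a Nash equilibrium when each player is best-responding to the other.
Row's best responses — vs Y1: X1 (payoff 14); vs Y2: X1 (payoff 15); vs Y3: X1 (payoff 13).
Column's best responses — vs X1: Y3 (payoff 14); vs X2: Y3 (payoff 15); vs X3: Y3 (payoff 5); vs X4: Y2 (payoff 13).
The only mutual best response is (X1, Y3); neither player gains by switching there.

(X1, Y3)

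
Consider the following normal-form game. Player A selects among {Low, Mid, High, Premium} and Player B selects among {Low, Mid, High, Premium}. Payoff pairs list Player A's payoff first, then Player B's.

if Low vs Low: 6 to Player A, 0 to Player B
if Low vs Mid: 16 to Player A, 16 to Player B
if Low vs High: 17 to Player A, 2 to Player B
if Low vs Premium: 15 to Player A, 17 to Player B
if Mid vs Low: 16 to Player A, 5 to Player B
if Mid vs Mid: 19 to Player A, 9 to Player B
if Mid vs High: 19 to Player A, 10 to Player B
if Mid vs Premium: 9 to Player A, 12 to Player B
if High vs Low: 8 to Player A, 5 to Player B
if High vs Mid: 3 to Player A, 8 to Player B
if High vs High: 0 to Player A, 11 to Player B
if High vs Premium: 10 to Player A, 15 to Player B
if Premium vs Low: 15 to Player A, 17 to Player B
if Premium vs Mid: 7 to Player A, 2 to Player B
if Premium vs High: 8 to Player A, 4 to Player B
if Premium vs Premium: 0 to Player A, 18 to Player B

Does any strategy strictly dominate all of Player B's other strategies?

Premium

Check whether one of Player B's strategies beats all alternatives regardless of what the opponent does.
Premium strictly dominates: vs Low: 17 > each of {0, 16, 2}; vs Mid: 12 > each of {5, 9, 10}; vs High: 15 > each of {5, 8, 11}; vs Premium: 18 > each of {17, 2, 4}.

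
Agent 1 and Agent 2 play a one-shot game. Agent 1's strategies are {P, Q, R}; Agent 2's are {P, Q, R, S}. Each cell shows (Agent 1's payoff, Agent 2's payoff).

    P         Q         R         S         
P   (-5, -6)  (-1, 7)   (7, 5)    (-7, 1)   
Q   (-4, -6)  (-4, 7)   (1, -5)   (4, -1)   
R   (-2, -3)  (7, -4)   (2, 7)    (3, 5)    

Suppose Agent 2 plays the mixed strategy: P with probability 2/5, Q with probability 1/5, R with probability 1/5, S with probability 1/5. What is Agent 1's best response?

Agent 1's best reply maximizes expected payoff against the mix.
P: (2/5)·(-5) + (1/5)·(-1) + (1/5)·7 + (1/5)·(-7) = -11/5
Q: (2/5)·(-4) + (1/5)·(-4) + (1/5)·1 + (1/5)·4 = -7/5
R: (2/5)·(-2) + (1/5)·7 + (1/5)·2 + (1/5)·3 = 8/5
Highest expected payoff is 8/5, from R.

R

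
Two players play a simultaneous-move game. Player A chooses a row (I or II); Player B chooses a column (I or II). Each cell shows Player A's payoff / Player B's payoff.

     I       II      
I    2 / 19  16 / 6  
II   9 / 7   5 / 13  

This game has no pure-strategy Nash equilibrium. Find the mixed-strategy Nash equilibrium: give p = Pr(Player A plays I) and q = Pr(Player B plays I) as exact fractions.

p = 6/19, q = 11/18

Each player's mixing probability is pinned down by making the *other* player indifferent.
Player B indifferent between I and II: p·19 + (1−p)·7 = p·6 + (1−p)·13 ⟹ 7 + 12p = 13 + (-7)p ⟹ p = 6/19.
Player A indifferent between I and II: q·2 + (1−q)·16 = q·9 + (1−q)·5 ⟹ 16 + (-14)q = 5 + 4q ⟹ q = 11/18.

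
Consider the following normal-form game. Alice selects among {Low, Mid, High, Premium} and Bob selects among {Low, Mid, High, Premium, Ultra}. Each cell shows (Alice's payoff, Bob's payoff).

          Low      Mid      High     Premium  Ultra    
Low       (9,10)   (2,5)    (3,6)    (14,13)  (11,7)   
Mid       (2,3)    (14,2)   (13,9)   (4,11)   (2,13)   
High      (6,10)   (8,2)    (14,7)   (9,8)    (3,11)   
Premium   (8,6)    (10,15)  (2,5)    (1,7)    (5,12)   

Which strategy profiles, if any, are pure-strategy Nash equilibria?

(Low, Premium)

Find each player's best response to every opponent strategy; NE are the intersections.
Alice's best responses — vs Low: Low (payoff 9); vs Mid: Mid (payoff 14); vs High: High (payoff 14); vs Premium: Low (payoff 14); vs Ultra: Low (payoff 11).
Bob's best responses — vs Low: Premium (payoff 13); vs Mid: Ultra (payoff 13); vs High: Ultra (payoff 11); vs Premium: Mid (payoff 15).
The only mutual best response is (Low, Premium); neither player gains by switching there.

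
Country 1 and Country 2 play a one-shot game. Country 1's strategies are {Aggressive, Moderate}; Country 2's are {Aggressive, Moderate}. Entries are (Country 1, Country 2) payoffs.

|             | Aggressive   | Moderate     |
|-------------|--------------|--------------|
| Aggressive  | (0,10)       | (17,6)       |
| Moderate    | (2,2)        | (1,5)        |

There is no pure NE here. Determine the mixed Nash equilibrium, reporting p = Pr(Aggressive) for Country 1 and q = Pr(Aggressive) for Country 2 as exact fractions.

In a mixed NE each player is indifferent between their pure strategies, so the opponent's mix sets the indifference.
Country 2 indifferent between Aggressive and Moderate: p·10 + (1−p)·2 = p·6 + (1−p)·5 ⟹ 2 + 8p = 5 + 1p ⟹ p = 3/7.
Country 1 indifferent between Aggressive and Moderate: q·0 + (1−q)·17 = q·2 + (1−q)·1 ⟹ 17 + (-17)q = 1 + 1q ⟹ q = 8/9.

p = 3/7, q = 8/9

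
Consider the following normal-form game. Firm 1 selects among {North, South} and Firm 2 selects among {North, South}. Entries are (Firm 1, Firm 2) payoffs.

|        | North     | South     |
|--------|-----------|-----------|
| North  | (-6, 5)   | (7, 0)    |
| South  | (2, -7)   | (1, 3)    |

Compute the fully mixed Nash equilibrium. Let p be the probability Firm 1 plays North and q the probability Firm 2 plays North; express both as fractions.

p = 2/3, q = 3/7

Each player's mixing probability is pinned down by making the *other* player indifferent.
Firm 2 indifferent between North and South: p·5 + (1−p)·(-7) = p·0 + (1−p)·3 ⟹ (-7) + 12p = 3 + (-3)p ⟹ p = 2/3.
Firm 1 indifferent between North and South: q·(-6) + (1−q)·7 = q·2 + (1−q)·1 ⟹ 7 + (-13)q = 1 + 1q ⟹ q = 3/7.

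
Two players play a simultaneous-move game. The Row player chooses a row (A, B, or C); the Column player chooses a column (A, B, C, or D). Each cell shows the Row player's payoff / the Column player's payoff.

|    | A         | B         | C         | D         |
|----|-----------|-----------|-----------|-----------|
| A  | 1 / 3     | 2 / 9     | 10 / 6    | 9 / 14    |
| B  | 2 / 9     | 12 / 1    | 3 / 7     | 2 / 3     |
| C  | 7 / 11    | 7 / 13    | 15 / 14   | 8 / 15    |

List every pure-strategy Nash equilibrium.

A profile is a Nash equilibrium when each player is best-responding to the other.
The Row player's best responses — vs A: C (payoff 7); vs B: B (payoff 12); vs C: C (payoff 15); vs D: A (payoff 9).
The Column player's best responses — vs A: D (payoff 14); vs B: A (payoff 9); vs C: D (payoff 15).
The only mutual best response is (A, D); neither player gains by switching there.

(A, D)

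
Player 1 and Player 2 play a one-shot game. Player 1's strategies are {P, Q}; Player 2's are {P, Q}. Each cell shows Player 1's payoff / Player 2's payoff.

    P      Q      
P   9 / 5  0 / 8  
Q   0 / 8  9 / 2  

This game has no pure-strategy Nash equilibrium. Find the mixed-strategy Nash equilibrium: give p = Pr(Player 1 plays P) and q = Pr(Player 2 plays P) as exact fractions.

Each player's mixing probability is pinned down by making the *other* player indifferent.
Player 2 indifferent between P and Q: p·5 + (1−p)·8 = p·8 + (1−p)·2 ⟹ 8 + (-3)p = 2 + 6p ⟹ p = 2/3.
Player 1 indifferent between P and Q: q·9 + (1−q)·0 = q·0 + (1−q)·9 ⟹ 0 + 9q = 9 + (-9)q ⟹ q = 1/2.

p = 2/3, q = 1/2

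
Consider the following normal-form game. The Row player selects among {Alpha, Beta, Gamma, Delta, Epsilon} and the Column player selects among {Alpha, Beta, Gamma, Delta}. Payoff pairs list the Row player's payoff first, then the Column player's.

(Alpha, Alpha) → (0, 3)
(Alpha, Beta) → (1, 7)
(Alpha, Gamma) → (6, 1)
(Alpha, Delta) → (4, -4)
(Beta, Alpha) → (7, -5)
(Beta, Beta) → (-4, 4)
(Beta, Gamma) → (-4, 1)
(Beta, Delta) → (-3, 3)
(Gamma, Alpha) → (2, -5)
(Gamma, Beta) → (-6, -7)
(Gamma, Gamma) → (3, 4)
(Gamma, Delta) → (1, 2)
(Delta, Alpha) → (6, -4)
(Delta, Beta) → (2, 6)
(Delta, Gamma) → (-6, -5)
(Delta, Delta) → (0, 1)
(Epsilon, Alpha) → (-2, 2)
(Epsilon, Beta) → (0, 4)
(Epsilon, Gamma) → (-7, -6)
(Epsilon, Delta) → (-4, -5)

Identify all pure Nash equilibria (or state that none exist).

(Delta, Beta)

Check mutual best responses: a cell is a NE iff neither player can gain by unilaterally deviating.
The Row player's best responses — vs Alpha: Beta (payoff 7); vs Beta: Delta (payoff 2); vs Gamma: Alpha (payoff 6); vs Delta: Alpha (payoff 4).
The Column player's best responses — vs Alpha: Beta (payoff 7); vs Beta: Beta (payoff 4); vs Gamma: Gamma (payoff 4); vs Delta: Beta (payoff 6); vs Epsilon: Beta (payoff 4).
The only mutual best response is (Delta, Beta); neither player gains by switching there.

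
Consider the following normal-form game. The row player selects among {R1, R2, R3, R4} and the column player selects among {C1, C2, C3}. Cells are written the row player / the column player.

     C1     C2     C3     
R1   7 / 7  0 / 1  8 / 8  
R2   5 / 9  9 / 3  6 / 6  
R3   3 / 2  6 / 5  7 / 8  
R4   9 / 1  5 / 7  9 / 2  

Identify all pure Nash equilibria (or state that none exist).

Find each player's best response to every opponent strategy; NE are the intersections.
The row player's best responses — vs C1: R4 (payoff 9); vs C2: R2 (payoff 9); vs C3: R4 (payoff 9).
The column player's best responses — vs R1: C3 (payoff 8); vs R2: C1 (payoff 9); vs R3: C3 (payoff 8); vs R4: C2 (payoff 7).
No cell has both players best-responding. For instance, the row player's best reply to C1 is R4, but against R4 the column player prefers C2 over C1.

No pure-strategy Nash equilibrium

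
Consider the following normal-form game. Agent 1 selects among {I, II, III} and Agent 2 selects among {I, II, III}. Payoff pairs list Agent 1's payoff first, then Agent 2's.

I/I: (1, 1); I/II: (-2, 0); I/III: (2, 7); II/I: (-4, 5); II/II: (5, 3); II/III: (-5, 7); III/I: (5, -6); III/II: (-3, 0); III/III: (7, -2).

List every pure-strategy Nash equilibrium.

Find each player's best response to every opponent strategy; NE are the intersections.
Agent 1's best responses — vs I: III (payoff 5); vs II: II (payoff 5); vs III: III (payoff 7).
Agent 2's best responses — vs I: III (payoff 7); vs II: III (payoff 7); vs III: II (payoff 0).
No cell has both players best-responding. For instance, Agent 1's best reply to I is III, but against III Agent 2 prefers II over I.

No pure-strategy Nash equilibrium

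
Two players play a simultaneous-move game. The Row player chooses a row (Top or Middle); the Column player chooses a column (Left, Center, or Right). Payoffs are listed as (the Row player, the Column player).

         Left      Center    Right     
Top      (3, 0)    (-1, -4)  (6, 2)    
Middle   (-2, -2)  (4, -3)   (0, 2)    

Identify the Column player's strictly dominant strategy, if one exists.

Right

Check whether one of the Column player's strategies beats all alternatives regardless of what the opponent does.
Right strictly dominates: vs Top: 2 > each of {0, -4}; vs Middle: 2 > each of {-2, -3}.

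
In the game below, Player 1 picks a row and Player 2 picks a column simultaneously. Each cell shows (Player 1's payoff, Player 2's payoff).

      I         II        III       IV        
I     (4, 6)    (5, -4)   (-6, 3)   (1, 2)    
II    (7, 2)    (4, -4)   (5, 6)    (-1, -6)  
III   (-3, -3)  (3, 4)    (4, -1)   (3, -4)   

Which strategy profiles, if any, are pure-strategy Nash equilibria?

(II, III)

A profile is a Nash equilibrium when each player is best-responding to the other.
Player 1's best responses — vs I: II (payoff 7); vs II: I (payoff 5); vs III: II (payoff 5); vs IV: III (payoff 3).
Player 2's best responses — vs I: I (payoff 6); vs II: III (payoff 6); vs III: II (payoff 4).
The only mutual best response is (II, III); neither player gains by switching there.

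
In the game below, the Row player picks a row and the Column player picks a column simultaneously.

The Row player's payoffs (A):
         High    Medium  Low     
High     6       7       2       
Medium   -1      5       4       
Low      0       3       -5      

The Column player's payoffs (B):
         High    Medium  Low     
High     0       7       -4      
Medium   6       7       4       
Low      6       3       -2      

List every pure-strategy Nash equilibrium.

(High, Medium)

A profile is a Nash equilibrium when each player is best-responding to the other.
The Row player's best responses — vs High: High (payoff 6); vs Medium: High (payoff 7); vs Low: Medium (payoff 4).
The Column player's best responses — vs High: Medium (payoff 7); vs Medium: Medium (payoff 7); vs Low: High (payoff 6).
The only mutual best response is (High, Medium); neither player gains by switching there.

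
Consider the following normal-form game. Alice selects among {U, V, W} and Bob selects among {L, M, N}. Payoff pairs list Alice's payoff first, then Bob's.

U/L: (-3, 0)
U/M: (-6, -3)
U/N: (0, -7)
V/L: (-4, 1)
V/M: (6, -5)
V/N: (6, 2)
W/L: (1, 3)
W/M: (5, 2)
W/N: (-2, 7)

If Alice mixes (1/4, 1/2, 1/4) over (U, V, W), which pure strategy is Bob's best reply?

Bob's best reply maximizes expected payoff against the mix.
L: (1/4)·0 + (1/2)·1 + (1/4)·3 = 5/4
M: (1/4)·(-3) + (1/2)·(-5) + (1/4)·2 = -11/4
N: (1/4)·(-7) + (1/2)·2 + (1/4)·7 = 1
Highest expected payoff is 5/4, from L.

L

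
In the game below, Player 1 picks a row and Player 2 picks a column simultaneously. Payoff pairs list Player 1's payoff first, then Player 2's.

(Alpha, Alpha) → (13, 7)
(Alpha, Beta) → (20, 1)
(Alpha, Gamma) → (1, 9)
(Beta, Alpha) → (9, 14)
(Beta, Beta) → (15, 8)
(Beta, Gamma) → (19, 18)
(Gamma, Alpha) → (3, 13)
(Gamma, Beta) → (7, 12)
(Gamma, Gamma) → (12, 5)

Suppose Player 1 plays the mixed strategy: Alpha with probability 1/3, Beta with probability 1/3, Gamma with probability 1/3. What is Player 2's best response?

Compute Player 2's expected payoff from each pure strategy against the given mix.
Alpha: (1/3)·7 + (1/3)·14 + (1/3)·13 = 34/3
Beta: (1/3)·1 + (1/3)·8 + (1/3)·12 = 7
Gamma: (1/3)·9 + (1/3)·18 + (1/3)·5 = 32/3
Highest expected payoff is 34/3, from Alpha.

Alpha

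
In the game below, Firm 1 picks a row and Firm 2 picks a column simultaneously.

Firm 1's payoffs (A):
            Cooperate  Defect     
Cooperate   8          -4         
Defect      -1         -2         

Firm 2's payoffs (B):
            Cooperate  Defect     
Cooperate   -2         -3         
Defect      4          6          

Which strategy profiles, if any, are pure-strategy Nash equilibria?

Check mutual best responses: a cell is a NE iff neither player can gain by unilaterally deviating.
Firm 1's best responses — vs Cooperate: Cooperate (payoff 8); vs Defect: Defect (payoff -2).
Firm 2's best responses — vs Cooperate: Cooperate (payoff -2); vs Defect: Defect (payoff 6).
Mutual best responses occur at (Cooperate, Cooperate) and (Defect, Defect); at each, neither player gains by switching.

(Cooperate, Cooperate) and (Defect, Defect)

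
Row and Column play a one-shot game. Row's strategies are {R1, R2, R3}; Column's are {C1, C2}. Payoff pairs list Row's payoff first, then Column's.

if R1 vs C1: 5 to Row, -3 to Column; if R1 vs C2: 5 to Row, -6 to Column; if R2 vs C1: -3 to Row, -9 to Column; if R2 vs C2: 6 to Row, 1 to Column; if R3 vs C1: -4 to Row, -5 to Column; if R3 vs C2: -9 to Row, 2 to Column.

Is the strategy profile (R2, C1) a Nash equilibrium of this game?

No

Holding Column at C1: Row gets -3 from R2 but could get 5 by switching to R1. Row has a profitable deviation.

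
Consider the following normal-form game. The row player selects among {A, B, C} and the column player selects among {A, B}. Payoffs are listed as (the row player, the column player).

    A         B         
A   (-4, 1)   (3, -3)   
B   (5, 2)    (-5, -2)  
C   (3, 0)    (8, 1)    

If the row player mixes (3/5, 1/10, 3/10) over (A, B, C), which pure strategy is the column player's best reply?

The column player's best reply maximizes expected payoff against the mix.
A: (3/5)·1 + (1/10)·2 + (3/10)·0 = 4/5
B: (3/5)·(-3) + (1/10)·(-2) + (3/10)·1 = -17/10
Highest expected payoff is 4/5, from A.

A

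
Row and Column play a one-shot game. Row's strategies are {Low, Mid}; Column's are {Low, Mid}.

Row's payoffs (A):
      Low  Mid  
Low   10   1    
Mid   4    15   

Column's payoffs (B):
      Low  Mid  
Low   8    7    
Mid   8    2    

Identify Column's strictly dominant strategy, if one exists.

A strategy is strictly dominant if it gives Column a strictly higher payoff than every other strategy, against every choice by the opponent.
Low strictly dominates: vs Low: 8 > 7; vs Mid: 8 > 2.

Low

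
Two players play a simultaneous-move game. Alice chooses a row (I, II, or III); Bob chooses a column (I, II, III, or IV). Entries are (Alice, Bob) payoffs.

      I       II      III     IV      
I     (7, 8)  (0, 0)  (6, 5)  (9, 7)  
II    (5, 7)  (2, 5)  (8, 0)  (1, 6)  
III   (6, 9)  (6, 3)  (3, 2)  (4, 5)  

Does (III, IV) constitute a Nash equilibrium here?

Holding Bob at IV: Alice gets 4 from III but could get 9 by switching to I. Alice has a profitable deviation.

No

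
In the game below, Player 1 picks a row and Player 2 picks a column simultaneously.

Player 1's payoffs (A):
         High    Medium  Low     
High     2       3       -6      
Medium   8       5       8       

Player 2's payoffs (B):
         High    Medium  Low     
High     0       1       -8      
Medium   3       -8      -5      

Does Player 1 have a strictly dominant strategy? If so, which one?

Check whether one of Player 1's strategies beats all alternatives regardless of what the opponent does.
Medium strictly dominates: vs High: 8 > 2; vs Medium: 5 > 3; vs Low: 8 > -6.

Medium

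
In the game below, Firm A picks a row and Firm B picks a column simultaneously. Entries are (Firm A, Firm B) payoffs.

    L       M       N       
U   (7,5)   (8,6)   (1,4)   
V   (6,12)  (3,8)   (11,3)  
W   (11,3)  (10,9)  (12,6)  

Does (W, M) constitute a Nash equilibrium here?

Yes

Holding Firm B at M: Firm A gets 10 from W, versus 8 from U, 3 from V. No profitable deviation for Firm A.
Holding Firm A at W: Firm B gets 9 from M, versus 3 from L, 6 from N. No profitable deviation for Firm B either.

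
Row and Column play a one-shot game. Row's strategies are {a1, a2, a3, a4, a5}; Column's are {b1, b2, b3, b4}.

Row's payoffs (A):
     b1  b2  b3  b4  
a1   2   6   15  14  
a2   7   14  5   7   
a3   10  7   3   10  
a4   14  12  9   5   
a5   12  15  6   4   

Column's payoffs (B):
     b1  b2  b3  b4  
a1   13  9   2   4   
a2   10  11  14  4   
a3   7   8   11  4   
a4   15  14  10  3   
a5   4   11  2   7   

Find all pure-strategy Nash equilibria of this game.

(a4, b1) and (a5, b2)

A profile is a Nash equilibrium when each player is best-responding to the other.
Row's best responses — vs b1: a4 (payoff 14); vs b2: a5 (payoff 15); vs b3: a1 (payoff 15); vs b4: a1 (payoff 14).
Column's best responses — vs a1: b1 (payoff 13); vs a2: b3 (payoff 14); vs a3: b3 (payoff 11); vs a4: b1 (payoff 15); vs a5: b2 (payoff 11).
Mutual best responses occur at (a4, b1) and (a5, b2); at each, neither player gains by switching.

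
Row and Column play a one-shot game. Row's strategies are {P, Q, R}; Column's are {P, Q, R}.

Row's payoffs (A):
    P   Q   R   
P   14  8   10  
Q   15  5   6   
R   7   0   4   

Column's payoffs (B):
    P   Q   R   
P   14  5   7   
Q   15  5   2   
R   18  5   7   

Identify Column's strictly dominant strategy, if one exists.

A strategy is strictly dominant if it gives Column a strictly higher payoff than every other strategy, against every choice by the opponent.
P strictly dominates: vs P: 14 > each of {5, 7}; vs Q: 15 > each of {5, 2}; vs R: 18 > each of {5, 7}.

P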